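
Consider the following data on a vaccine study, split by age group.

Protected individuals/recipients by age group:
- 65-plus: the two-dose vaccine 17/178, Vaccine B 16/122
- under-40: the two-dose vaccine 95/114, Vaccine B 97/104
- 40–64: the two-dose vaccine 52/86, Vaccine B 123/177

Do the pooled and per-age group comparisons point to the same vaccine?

65-plus: the two-dose vaccine 17/178 = 9.6%, Vaccine B 16/122 = 13.1% → Vaccine B
Under-40: the two-dose vaccine 95/114 = 83.3%, Vaccine B 97/104 = 93.3% → Vaccine B
40–64: the two-dose vaccine 52/86 = 60.5%, Vaccine B 123/177 = 69.5% → Vaccine B
Overall: the two-dose vaccine 164/378 = 43.4%, Vaccine B 236/403 = 58.6% → Vaccine B
Vaccine B wins overall and in every age group — no reversal.

Yes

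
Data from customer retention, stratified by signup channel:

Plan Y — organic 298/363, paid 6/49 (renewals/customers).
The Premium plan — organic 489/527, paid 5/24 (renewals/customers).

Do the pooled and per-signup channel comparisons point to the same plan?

Yes

Organic: Plan Y 298/363 = 82.1%, the Premium plan 489/527 = 92.8% → the Premium plan
Paid: Plan Y 6/49 = 12.2%, the Premium plan 5/24 = 20.8% → the Premium plan
Overall: Plan Y 304/412 = 73.8%, the Premium plan 494/551 = 89.7% → the Premium plan
The Premium plan wins overall and in every signup group — no reversal.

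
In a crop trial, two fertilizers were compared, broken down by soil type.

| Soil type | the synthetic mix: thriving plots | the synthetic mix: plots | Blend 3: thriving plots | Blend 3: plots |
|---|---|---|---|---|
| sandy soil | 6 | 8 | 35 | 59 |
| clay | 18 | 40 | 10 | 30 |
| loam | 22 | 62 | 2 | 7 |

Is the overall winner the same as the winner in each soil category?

Sandy soil: the synthetic mix 6/8 = 75.0%, Blend 3 35/59 = 59.3% → the synthetic mix
Clay: the synthetic mix 18/40 = 45.0%, Blend 3 10/30 = 33.3% → the synthetic mix
Loam: the synthetic mix 22/62 = 35.5%, Blend 3 2/7 = 28.6% → the synthetic mix
Overall: the synthetic mix 46/110 = 41.8%, Blend 3 47/96 = 49.0% → Blend 3
The synthetic mix wins each soil group but Blend 3 wins overall — the comparison reverses. The synthetic mix's plots skew toward loam, which has a lower base rate.

No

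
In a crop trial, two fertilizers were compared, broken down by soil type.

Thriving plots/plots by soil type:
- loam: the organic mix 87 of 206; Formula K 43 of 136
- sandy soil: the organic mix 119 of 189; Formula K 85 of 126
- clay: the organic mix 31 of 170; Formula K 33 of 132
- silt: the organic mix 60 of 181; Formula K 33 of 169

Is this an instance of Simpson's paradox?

No

Loam: the organic mix 87/206 = 42.2%, Formula K 43/136 = 31.6% → the organic mix
Sandy soil: the organic mix 119/189 = 63.0%, Formula K 85/126 = 67.5% → Formula K
Clay: the organic mix 31/170 = 18.2%, Formula K 33/132 = 25.0% → Formula K
Silt: the organic mix 60/181 = 33.1%, Formula K 33/169 = 19.5% → the organic mix
Overall: the organic mix 297/746 = 39.8%, Formula K 194/563 = 34.5% → the organic mix
Neither sweeps: the organic mix wins 2 of 4 groups, Formula K wins 2. The organic mix wins overall but not every group — no Simpson reversal.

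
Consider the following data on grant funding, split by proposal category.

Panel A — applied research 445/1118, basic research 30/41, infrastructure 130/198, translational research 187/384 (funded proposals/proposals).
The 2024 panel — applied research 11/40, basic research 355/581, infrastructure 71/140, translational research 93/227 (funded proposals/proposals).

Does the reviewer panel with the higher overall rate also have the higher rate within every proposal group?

No

Applied research: Panel A 445/1118 = 39.8%, the 2024 panel 11/40 = 27.5% → Panel A
Basic research: Panel A 30/41 = 73.2%, the 2024 panel 355/581 = 61.1% → Panel A
Infrastructure: Panel A 130/198 = 65.7%, the 2024 panel 71/140 = 50.7% → Panel A
Translational research: Panel A 187/384 = 48.7%, the 2024 panel 93/227 = 41.0% → Panel A
Overall: Panel A 792/1741 = 45.5%, the 2024 panel 530/988 = 53.6% → the 2024 panel
Panel A wins each proposal group but the 2024 panel wins overall — the comparison reverses. Panel A's proposals skew toward applied research, which has a lower base rate.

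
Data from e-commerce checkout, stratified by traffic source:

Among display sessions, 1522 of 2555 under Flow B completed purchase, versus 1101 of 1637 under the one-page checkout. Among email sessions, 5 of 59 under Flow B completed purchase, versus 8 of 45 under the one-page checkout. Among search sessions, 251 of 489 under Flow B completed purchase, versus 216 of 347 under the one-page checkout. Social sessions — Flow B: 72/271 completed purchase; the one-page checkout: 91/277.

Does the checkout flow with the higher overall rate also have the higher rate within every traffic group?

Display: Flow B 1522/2555 = 59.6%, the one-page checkout 1101/1637 = 67.3% → the one-page checkout
Email: Flow B 5/59 = 8.5%, the one-page checkout 8/45 = 17.8% → the one-page checkout
Search: Flow B 251/489 = 51.3%, the one-page checkout 216/347 = 62.2% → the one-page checkout
Social: Flow B 72/271 = 26.6%, the one-page checkout 91/277 = 32.9% → the one-page checkout
Overall: Flow B 1850/3374 = 54.8%, the one-page checkout 1416/2306 = 61.4% → the one-page checkout
The one-page checkout wins overall and in every traffic group — no reversal.

Yes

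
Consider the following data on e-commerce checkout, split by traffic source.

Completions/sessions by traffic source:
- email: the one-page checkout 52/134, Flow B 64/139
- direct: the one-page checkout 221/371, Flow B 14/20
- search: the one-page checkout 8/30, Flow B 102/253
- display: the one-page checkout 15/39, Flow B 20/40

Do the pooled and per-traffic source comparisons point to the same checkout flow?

No

Email: the one-page checkout 52/134 = 38.8%, Flow B 64/139 = 46.0% → Flow B
Direct: the one-page checkout 221/371 = 59.6%, Flow B 14/20 = 70.0% → Flow B
Search: the one-page checkout 8/30 = 26.7%, Flow B 102/253 = 40.3% → Flow B
Display: the one-page checkout 15/39 = 38.5%, Flow B 20/40 = 50.0% → Flow B
Overall: the one-page checkout 296/574 = 51.6%, Flow B 200/452 = 44.2% → the one-page checkout
Flow B wins each traffic group but the one-page checkout wins overall — the comparison reverses. Flow B's sessions skew toward search, which has a lower base rate.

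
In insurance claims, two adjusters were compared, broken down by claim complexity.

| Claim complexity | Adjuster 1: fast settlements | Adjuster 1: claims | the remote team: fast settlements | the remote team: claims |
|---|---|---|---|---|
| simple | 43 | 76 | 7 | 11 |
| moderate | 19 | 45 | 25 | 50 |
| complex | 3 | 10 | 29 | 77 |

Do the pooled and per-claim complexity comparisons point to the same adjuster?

No

Simple: Adjuster 1 43/76 = 56.6%, the remote team 7/11 = 63.6% → the remote team
Moderate: Adjuster 1 19/45 = 42.2%, the remote team 25/50 = 50.0% → the remote team
Complex: Adjuster 1 3/10 = 30.0%, the remote team 29/77 = 37.7% → the remote team
Overall: Adjuster 1 65/131 = 49.6%, the remote team 61/138 = 44.2% → Adjuster 1
The remote team wins each claim group but Adjuster 1 wins overall — the comparison reverses. The remote team's claims skew toward complex, which has a lower base rate.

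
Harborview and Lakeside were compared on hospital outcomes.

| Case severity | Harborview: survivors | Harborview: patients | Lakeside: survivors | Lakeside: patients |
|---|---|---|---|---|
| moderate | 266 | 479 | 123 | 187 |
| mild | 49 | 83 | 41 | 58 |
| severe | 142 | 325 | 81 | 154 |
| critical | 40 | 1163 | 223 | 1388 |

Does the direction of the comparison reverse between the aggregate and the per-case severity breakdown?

Moderate: Harborview 266/479 = 55.5%, Lakeside 123/187 = 65.8% → Lakeside
Mild: Harborview 49/83 = 59.0%, Lakeside 41/58 = 70.7% → Lakeside
Severe: Harborview 142/325 = 43.7%, Lakeside 81/154 = 52.6% → Lakeside
Critical: Harborview 40/1163 = 3.4%, Lakeside 223/1388 = 16.1% → Lakeside
Overall: Harborview 497/2050 = 24.2%, Lakeside 468/1787 = 26.2% → Lakeside
Lakeside wins overall and in every case group — no reversal.

No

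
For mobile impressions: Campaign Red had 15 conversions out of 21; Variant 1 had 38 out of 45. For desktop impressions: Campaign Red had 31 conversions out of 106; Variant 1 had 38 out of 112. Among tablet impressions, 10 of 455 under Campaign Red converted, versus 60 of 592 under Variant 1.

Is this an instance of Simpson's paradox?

No

Mobile: Campaign Red 15/21 = 71.4%, Variant 1 38/45 = 84.4% → Variant 1
Desktop: Campaign Red 31/106 = 29.2%, Variant 1 38/112 = 33.9% → Variant 1
Tablet: Campaign Red 10/455 = 2.2%, Variant 1 60/592 = 10.1% → Variant 1
Overall: Campaign Red 56/582 = 9.6%, Variant 1 136/749 = 18.2% → Variant 1
Variant 1 wins overall and in every device group — no reversal.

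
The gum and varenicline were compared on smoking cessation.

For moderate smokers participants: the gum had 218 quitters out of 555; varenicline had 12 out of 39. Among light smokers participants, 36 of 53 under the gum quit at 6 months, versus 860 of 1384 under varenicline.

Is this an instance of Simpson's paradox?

Yes

Moderate smokers: the gum 218/555 = 39.3%, varenicline 12/39 = 30.8% → the gum
Light smokers: the gum 36/53 = 67.9%, varenicline 860/1384 = 62.1% → the gum
Overall: the gum 254/608 = 41.8%, varenicline 872/1423 = 61.3% → varenicline
The gum wins each dependence group but varenicline wins overall — the comparison reverses. The gum's participants skew toward moderate smokers, which has a lower base rate.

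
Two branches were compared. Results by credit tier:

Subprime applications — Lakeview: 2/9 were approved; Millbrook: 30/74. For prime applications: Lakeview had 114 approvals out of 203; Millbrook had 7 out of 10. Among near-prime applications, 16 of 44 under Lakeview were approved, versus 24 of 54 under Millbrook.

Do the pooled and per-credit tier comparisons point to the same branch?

No

Subprime: Lakeview 2/9 = 22.2%, Millbrook 30/74 = 40.5% → Millbrook
Prime: Lakeview 114/203 = 56.2%, Millbrook 7/10 = 70.0% → Millbrook
Near-prime: Lakeview 16/44 = 36.4%, Millbrook 24/54 = 44.4% → Millbrook
Overall: Lakeview 132/256 = 51.6%, Millbrook 61/138 = 44.2% → Lakeview
Millbrook wins each credit group but Lakeview wins overall — the comparison reverses. Millbrook's applications skew toward subprime, which has a lower base rate.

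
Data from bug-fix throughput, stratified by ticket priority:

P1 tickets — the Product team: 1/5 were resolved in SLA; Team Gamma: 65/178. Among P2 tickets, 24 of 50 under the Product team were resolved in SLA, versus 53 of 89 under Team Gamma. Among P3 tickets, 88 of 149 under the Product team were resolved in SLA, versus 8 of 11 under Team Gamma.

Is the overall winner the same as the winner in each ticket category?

No

P1: the Product team 1/5 = 20.0%, Team Gamma 65/178 = 36.5% → Team Gamma
P2: the Product team 24/50 = 48.0%, Team Gamma 53/89 = 59.6% → Team Gamma
P3: the Product team 88/149 = 59.1%, Team Gamma 8/11 = 72.7% → Team Gamma
Overall: the Product team 113/204 = 55.4%, Team Gamma 126/278 = 45.3% → the Product team
Team Gamma wins each ticket group but the Product team wins overall — the comparison reverses. Team Gamma's tickets skew toward P1, which has a lower base rate.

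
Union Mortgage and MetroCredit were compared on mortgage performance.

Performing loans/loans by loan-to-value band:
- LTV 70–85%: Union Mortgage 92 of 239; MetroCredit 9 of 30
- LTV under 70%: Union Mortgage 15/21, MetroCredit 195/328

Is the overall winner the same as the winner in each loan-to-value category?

No

LTV 70–85%: Union Mortgage 92/239 = 38.5%, MetroCredit 9/30 = 30.0% → Union Mortgage
LTV under 70%: Union Mortgage 15/21 = 71.4%, MetroCredit 195/328 = 59.5% → Union Mortgage
Overall: Union Mortgage 107/260 = 41.2%, MetroCredit 204/358 = 57.0% → MetroCredit
Union Mortgage wins each loan-to-value group but MetroCredit wins overall — the comparison reverses. Union Mortgage's loans skew toward LTV 70–85%, which has a lower base rate.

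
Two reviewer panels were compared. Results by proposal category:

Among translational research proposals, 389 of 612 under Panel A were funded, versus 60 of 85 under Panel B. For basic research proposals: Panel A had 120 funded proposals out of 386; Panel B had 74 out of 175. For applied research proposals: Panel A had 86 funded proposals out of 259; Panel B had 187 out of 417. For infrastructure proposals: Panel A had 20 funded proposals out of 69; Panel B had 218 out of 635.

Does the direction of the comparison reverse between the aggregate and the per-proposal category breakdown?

Translational research: Panel A 389/612 = 63.6%, Panel B 60/85 = 70.6% → Panel B
Basic research: Panel A 120/386 = 31.1%, Panel B 74/175 = 42.3% → Panel B
Applied research: Panel A 86/259 = 33.2%, Panel B 187/417 = 44.8% → Panel B
Infrastructure: Panel A 20/69 = 29.0%, Panel B 218/635 = 34.3% → Panel B
Overall: Panel A 615/1326 = 46.4%, Panel B 539/1312 = 41.1% → Panel A
Panel B wins each proposal group but Panel A wins overall — the comparison reverses. Panel B's proposals skew toward infrastructure, which has a lower base rate.

Yes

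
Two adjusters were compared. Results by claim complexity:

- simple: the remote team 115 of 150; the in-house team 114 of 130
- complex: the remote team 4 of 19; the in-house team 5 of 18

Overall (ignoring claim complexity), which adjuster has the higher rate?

Simple: the remote team 115/150 = 76.7%, the in-house team 114/130 = 87.7% → the in-house team
Complex: the remote team 4/19 = 21.1%, the in-house team 5/18 = 27.8% → the in-house team
Overall: the remote team 119/169 = 70.4%, the in-house team 119/148 = 80.4% → the in-house team

the in-house team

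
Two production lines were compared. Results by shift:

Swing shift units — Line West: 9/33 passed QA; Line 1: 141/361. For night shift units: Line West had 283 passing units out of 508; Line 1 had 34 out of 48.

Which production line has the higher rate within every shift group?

Line 1

Swing shift: Line West 9/33 = 27.3%, Line 1 141/361 = 39.1% → Line 1
Night shift: Line West 283/508 = 55.7%, Line 1 34/48 = 70.8% → Line 1
Line 1 has the higher rate in both groups.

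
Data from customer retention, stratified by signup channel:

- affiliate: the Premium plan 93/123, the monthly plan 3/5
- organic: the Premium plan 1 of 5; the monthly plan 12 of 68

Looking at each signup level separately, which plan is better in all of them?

the Premium plan

Affiliate: the Premium plan 93/123 = 75.6%, the monthly plan 3/5 = 60.0% → the Premium plan
Organic: the Premium plan 1/5 = 20.0%, the monthly plan 12/68 = 17.6% → the Premium plan
The Premium plan has the higher rate in both groups.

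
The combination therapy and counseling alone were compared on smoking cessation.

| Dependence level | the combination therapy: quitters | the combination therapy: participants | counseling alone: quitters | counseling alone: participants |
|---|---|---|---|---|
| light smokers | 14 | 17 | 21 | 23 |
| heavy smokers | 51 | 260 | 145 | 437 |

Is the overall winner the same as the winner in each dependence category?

Light smokers: the combination therapy 14/17 = 82.4%, counseling alone 21/23 = 91.3% → counseling alone
Heavy smokers: the combination therapy 51/260 = 19.6%, counseling alone 145/437 = 33.2% → counseling alone
Overall: the combination therapy 65/277 = 23.5%, counseling alone 166/460 = 36.1% → counseling alone
Counseling alone wins overall and in every dependence group — no reversal.

Yes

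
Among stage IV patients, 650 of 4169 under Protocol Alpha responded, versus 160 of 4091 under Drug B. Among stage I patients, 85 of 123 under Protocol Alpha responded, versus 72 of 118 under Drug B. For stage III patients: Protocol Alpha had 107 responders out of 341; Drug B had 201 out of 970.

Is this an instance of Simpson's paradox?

Stage IV: Protocol Alpha 650/4169 = 15.6%, Drug B 160/4091 = 3.9% → Protocol Alpha
Stage I: Protocol Alpha 85/123 = 69.1%, Drug B 72/118 = 61.0% → Protocol Alpha
Stage III: Protocol Alpha 107/341 = 31.4%, Drug B 201/970 = 20.7% → Protocol Alpha
Overall: Protocol Alpha 842/4633 = 18.2%, Drug B 433/5179 = 8.4% → Protocol Alpha
Protocol Alpha wins overall and in every disease group — no reversal.

No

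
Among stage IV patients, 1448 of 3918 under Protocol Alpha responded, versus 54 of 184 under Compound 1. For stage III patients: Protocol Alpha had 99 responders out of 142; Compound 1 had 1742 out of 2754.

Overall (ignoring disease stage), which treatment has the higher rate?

Stage IV: Protocol Alpha 1448/3918 = 37.0%, Compound 1 54/184 = 29.3% → Protocol Alpha
Stage III: Protocol Alpha 99/142 = 69.7%, Compound 1 1742/2754 = 63.3% → Protocol Alpha
Overall: Protocol Alpha 1547/4060 = 38.1%, Compound 1 1796/2938 = 61.1% → Compound 1
(Protocol Alpha wins every disease group but Compound 1 wins overall — Protocol Alpha's patients skew toward the low-rate stage IV group.)

Compound 1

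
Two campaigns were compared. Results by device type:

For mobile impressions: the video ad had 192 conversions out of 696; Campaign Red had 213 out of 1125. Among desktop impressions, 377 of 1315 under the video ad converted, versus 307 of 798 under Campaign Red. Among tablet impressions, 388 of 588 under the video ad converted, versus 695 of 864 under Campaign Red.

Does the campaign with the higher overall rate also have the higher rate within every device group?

Mobile: the video ad 192/696 = 27.6%, Campaign Red 213/1125 = 18.9% → the video ad
Desktop: the video ad 377/1315 = 28.7%, Campaign Red 307/798 = 38.5% → Campaign Red
Tablet: the video ad 388/588 = 66.0%, Campaign Red 695/864 = 80.4% → Campaign Red
Overall: the video ad 957/2599 = 36.8%, Campaign Red 1215/2787 = 43.6% → Campaign Red
Neither sweeps: the video ad wins 1 of 3 groups, Campaign Red wins 2. Campaign Red wins overall but not every group — no Simpson reversal.

No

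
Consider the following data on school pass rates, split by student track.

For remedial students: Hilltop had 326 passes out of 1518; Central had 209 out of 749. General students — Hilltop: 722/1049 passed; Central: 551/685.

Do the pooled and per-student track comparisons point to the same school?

Remedial: Hilltop 326/1518 = 21.5%, Central 209/749 = 27.9% → Central
General: Hilltop 722/1049 = 68.8%, Central 551/685 = 80.4% → Central
Overall: Hilltop 1048/2567 = 40.8%, Central 760/1434 = 53.0% → Central
Central wins overall and in every student group — no reversal.

Yes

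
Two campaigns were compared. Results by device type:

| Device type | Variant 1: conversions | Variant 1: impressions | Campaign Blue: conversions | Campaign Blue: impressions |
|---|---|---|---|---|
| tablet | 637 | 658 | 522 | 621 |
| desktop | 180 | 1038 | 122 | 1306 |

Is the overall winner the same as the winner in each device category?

Yes

Tablet: Variant 1 637/658 = 96.8%, Campaign Blue 522/621 = 84.1% → Variant 1
Desktop: Variant 1 180/1038 = 17.3%, Campaign Blue 122/1306 = 9.3% → Variant 1
Overall: Variant 1 817/1696 = 48.2%, Campaign Blue 644/1927 = 33.4% → Variant 1
Variant 1 wins overall and in every device group — no reversal.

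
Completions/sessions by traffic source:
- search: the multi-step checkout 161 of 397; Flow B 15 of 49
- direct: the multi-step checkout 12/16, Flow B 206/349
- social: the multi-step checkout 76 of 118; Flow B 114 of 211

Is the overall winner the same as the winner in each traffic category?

No

Search: the multi-step checkout 161/397 = 40.6%, Flow B 15/49 = 30.6% → the multi-step checkout
Direct: the multi-step checkout 12/16 = 75.0%, Flow B 206/349 = 59.0% → the multi-step checkout
Social: the multi-step checkout 76/118 = 64.4%, Flow B 114/211 = 54.0% → the multi-step checkout
Overall: the multi-step checkout 249/531 = 46.9%, Flow B 335/609 = 55.0% → Flow B
The multi-step checkout wins each traffic group but Flow B wins overall — the comparison reverses. The multi-step checkout's sessions skew toward search, which has a lower base rate.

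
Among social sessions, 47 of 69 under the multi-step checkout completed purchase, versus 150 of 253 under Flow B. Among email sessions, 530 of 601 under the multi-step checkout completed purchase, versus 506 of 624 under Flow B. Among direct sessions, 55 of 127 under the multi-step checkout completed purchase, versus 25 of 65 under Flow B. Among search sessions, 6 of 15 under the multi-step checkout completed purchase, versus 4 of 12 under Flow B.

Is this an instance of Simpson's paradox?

Social: the multi-step checkout 47/69 = 68.1%, Flow B 150/253 = 59.3% → the multi-step checkout
Email: the multi-step checkout 530/601 = 88.2%, Flow B 506/624 = 81.1% → the multi-step checkout
Direct: the multi-step checkout 55/127 = 43.3%, Flow B 25/65 = 38.5% → the multi-step checkout
Search: the multi-step checkout 6/15 = 40.0%, Flow B 4/12 = 33.3% → the multi-step checkout
Overall: the multi-step checkout 638/812 = 78.6%, Flow B 685/954 = 71.8% → the multi-step checkout
The multi-step checkout wins overall and in every traffic group — no reversal.

No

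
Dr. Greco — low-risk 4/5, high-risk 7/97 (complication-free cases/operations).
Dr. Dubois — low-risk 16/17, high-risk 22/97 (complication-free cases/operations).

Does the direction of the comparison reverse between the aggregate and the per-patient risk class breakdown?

Low-risk: Dr. Greco 4/5 = 80.0%, Dr. Dubois 16/17 = 94.1% → Dr. Dubois
High-risk: Dr. Greco 7/97 = 7.2%, Dr. Dubois 22/97 = 22.7% → Dr. Dubois
Overall: Dr. Greco 11/102 = 10.8%, Dr. Dubois 38/114 = 33.3% → Dr. Dubois
Dr. Dubois wins overall and in every patient risk group — no reversal.

No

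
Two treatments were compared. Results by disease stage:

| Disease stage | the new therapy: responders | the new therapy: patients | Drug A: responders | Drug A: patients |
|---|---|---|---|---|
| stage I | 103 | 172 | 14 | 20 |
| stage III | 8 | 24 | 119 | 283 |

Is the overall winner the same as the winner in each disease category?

No

Stage I: the new therapy 103/172 = 59.9%, Drug A 14/20 = 70.0% → Drug A
Stage III: the new therapy 8/24 = 33.3%, Drug A 119/283 = 42.0% → Drug A
Overall: the new therapy 111/196 = 56.6%, Drug A 133/303 = 43.9% → the new therapy
Drug A wins each disease group but the new therapy wins overall — the comparison reverses. Drug A's patients skew toward stage III, which has a lower base rate.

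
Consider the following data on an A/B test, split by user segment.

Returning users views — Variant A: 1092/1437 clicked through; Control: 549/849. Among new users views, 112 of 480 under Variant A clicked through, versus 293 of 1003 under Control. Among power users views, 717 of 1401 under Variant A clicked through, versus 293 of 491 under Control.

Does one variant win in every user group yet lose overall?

No

Returning users: Variant A 1092/1437 = 76.0%, Control 549/849 = 64.7% → Variant A
New users: Variant A 112/480 = 23.3%, Control 293/1003 = 29.2% → Control
Power users: Variant A 717/1401 = 51.2%, Control 293/491 = 59.7% → Control
Overall: Variant A 1921/3318 = 57.9%, Control 1135/2343 = 48.4% → Variant A
Neither sweeps: Variant A wins 1 of 3 groups, Control wins 2. Variant A wins overall but not every group — no Simpson reversal.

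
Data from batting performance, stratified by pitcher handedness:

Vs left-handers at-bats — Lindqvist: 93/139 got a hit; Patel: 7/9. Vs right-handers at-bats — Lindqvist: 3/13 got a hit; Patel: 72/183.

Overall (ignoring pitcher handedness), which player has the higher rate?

Lindqvist

Vs left-handers: Lindqvist 93/139 = 66.9%, Patel 7/9 = 77.8% → Patel
Vs right-handers: Lindqvist 3/13 = 23.1%, Patel 72/183 = 39.3% → Patel
Overall: Lindqvist 96/152 = 63.2%, Patel 79/192 = 41.1% → Lindqvist
(Patel wins every pitcher group but Lindqvist wins overall — Patel's at-bats skew toward the low-rate vs right-handers group.)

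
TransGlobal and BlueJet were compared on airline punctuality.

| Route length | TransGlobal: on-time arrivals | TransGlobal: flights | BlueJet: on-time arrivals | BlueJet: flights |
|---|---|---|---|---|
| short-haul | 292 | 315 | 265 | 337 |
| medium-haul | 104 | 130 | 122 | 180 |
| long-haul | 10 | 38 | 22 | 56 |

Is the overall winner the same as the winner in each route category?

Short-haul: TransGlobal 292/315 = 92.7%, BlueJet 265/337 = 78.6% → TransGlobal
Medium-haul: TransGlobal 104/130 = 80.0%, BlueJet 122/180 = 67.8% → TransGlobal
Long-haul: TransGlobal 10/38 = 26.3%, BlueJet 22/56 = 39.3% → BlueJet
Overall: TransGlobal 406/483 = 84.1%, BlueJet 409/573 = 71.4% → TransGlobal
Neither sweeps: TransGlobal wins 2 of 3 groups, BlueJet wins 1. TransGlobal wins overall but not every group — no Simpson reversal.

No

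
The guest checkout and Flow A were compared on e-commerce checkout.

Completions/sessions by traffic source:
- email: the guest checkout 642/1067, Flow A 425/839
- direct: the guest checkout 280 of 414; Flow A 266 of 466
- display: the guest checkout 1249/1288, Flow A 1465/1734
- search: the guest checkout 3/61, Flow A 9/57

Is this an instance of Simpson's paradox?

Email: the guest checkout 642/1067 = 60.2%, Flow A 425/839 = 50.7% → the guest checkout
Direct: the guest checkout 280/414 = 67.6%, Flow A 266/466 = 57.1% → the guest checkout
Display: the guest checkout 1249/1288 = 97.0%, Flow A 1465/1734 = 84.5% → the guest checkout
Search: the guest checkout 3/61 = 4.9%, Flow A 9/57 = 15.8% → Flow A
Overall: the guest checkout 2174/2830 = 76.8%, Flow A 2165/3096 = 69.9% → the guest checkout
Neither sweeps: the guest checkout wins 3 of 4 groups, Flow A wins 1. The guest checkout wins overall but not every group — no Simpson reversal.

No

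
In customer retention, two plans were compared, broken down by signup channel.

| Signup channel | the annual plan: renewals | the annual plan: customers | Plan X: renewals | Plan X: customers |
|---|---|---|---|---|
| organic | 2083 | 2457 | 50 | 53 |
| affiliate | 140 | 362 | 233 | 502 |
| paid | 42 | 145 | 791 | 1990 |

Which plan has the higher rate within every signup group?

Plan X

Organic: the annual plan 2083/2457 = 84.8%, Plan X 50/53 = 94.3% → Plan X
Affiliate: the annual plan 140/362 = 38.7%, Plan X 233/502 = 46.4% → Plan X
Paid: the annual plan 42/145 = 29.0%, Plan X 791/1990 = 39.7% → Plan X
Plan X has the higher rate in all 3 groups.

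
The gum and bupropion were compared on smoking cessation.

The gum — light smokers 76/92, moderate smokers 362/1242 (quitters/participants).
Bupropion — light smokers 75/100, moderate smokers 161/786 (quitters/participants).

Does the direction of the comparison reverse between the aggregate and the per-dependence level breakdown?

No

Light smokers: the gum 76/92 = 82.6%, bupropion 75/100 = 75.0% → the gum
Moderate smokers: the gum 362/1242 = 29.1%, bupropion 161/786 = 20.5% → the gum
Overall: the gum 438/1334 = 32.8%, bupropion 236/886 = 26.6% → the gum
The gum wins overall and in every dependence group — no reversal.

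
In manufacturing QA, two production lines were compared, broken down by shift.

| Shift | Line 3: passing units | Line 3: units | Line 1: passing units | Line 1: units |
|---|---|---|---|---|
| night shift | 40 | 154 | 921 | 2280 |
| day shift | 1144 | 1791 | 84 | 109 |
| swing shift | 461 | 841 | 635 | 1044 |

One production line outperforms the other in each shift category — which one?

Line 1

Night shift: Line 3 40/154 = 26.0%, Line 1 921/2280 = 40.4% → Line 1
Day shift: Line 3 1144/1791 = 63.9%, Line 1 84/109 = 77.1% → Line 1
Swing shift: Line 3 461/841 = 54.8%, Line 1 635/1044 = 60.8% → Line 1
Line 1 has the higher rate in all 3 groups.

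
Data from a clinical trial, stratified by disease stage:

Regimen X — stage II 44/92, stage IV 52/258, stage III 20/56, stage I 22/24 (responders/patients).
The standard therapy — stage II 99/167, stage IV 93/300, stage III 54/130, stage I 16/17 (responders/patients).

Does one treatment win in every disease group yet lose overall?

Stage II: Regimen X 44/92 = 47.8%, the standard therapy 99/167 = 59.3% → the standard therapy
Stage IV: Regimen X 52/258 = 20.2%, the standard therapy 93/300 = 31.0% → the standard therapy
Stage III: Regimen X 20/56 = 35.7%, the standard therapy 54/130 = 41.5% → the standard therapy
Stage I: Regimen X 22/24 = 91.7%, the standard therapy 16/17 = 94.1% → the standard therapy
Overall: Regimen X 138/430 = 32.1%, the standard therapy 262/614 = 42.7% → the standard therapy
The standard therapy wins overall and in every disease group — no reversal.

No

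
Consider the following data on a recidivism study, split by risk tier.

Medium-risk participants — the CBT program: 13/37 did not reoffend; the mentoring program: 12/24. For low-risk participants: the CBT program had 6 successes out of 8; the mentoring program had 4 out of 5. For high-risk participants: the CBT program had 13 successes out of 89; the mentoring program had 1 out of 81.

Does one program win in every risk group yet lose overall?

Medium-risk: the CBT program 13/37 = 35.1%, the mentoring program 12/24 = 50.0% → the mentoring program
Low-risk: the CBT program 6/8 = 75.0%, the mentoring program 4/5 = 80.0% → the mentoring program
High-risk: the CBT program 13/89 = 14.6%, the mentoring program 1/81 = 1.2% → the CBT program
Overall: the CBT program 32/134 = 23.9%, the mentoring program 17/110 = 15.5% → the CBT program
Neither sweeps: the CBT program wins 1 of 3 groups, the mentoring program wins 2. The CBT program wins overall but not every group — no Simpson reversal.

No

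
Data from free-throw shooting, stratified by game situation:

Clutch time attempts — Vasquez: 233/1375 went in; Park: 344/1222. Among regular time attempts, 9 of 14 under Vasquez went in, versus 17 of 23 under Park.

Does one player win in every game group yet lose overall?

No

Clutch time: Vasquez 233/1375 = 16.9%, Park 344/1222 = 28.2% → Park
Regular time: Vasquez 9/14 = 64.3%, Park 17/23 = 73.9% → Park
Overall: Vasquez 242/1389 = 17.4%, Park 361/1245 = 29.0% → Park
Park wins overall and in every game group — no reversal.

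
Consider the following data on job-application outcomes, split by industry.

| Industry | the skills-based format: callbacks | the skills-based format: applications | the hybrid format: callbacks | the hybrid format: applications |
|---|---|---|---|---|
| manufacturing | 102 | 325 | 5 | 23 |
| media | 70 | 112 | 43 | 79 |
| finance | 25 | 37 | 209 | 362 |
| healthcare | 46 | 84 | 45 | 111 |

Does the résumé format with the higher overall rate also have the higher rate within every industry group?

Manufacturing: the skills-based format 102/325 = 31.4%, the hybrid format 5/23 = 21.7% → the skills-based format
Media: the skills-based format 70/112 = 62.5%, the hybrid format 43/79 = 54.4% → the skills-based format
Finance: the skills-based format 25/37 = 67.6%, the hybrid format 209/362 = 57.7% → the skills-based format
Healthcare: the skills-based format 46/84 = 54.8%, the hybrid format 45/111 = 40.5% → the skills-based format
Overall: the skills-based format 243/558 = 43.5%, the hybrid format 302/575 = 52.5% → the hybrid format
The skills-based format wins each industry group but the hybrid format wins overall — the comparison reverses. The skills-based format's applications skew toward manufacturing, which has a lower base rate.

No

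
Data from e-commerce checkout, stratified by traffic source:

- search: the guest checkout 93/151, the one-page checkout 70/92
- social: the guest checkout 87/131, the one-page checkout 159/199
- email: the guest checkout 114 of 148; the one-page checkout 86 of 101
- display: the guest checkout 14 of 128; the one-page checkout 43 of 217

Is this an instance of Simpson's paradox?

No

Search: the guest checkout 93/151 = 61.6%, the one-page checkout 70/92 = 76.1% → the one-page checkout
Social: the guest checkout 87/131 = 66.4%, the one-page checkout 159/199 = 79.9% → the one-page checkout
Email: the guest checkout 114/148 = 77.0%, the one-page checkout 86/101 = 85.1% → the one-page checkout
Display: the guest checkout 14/128 = 10.9%, the one-page checkout 43/217 = 19.8% → the one-page checkout
Overall: the guest checkout 308/558 = 55.2%, the one-page checkout 358/609 = 58.8% → the one-page checkout
The one-page checkout wins overall and in every traffic group — no reversal.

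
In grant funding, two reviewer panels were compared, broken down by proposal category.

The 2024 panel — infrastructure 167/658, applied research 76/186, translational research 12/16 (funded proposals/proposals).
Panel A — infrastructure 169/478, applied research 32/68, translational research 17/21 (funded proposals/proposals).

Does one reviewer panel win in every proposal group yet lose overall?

Infrastructure: the 2024 panel 167/658 = 25.4%, Panel A 169/478 = 35.4% → Panel A
Applied research: the 2024 panel 76/186 = 40.9%, Panel A 32/68 = 47.1% → Panel A
Translational research: the 2024 panel 12/16 = 75.0%, Panel A 17/21 = 81.0% → Panel A
Overall: the 2024 panel 255/860 = 29.7%, Panel A 218/567 = 38.4% → Panel A
Panel A wins overall and in every proposal group — no reversal.

No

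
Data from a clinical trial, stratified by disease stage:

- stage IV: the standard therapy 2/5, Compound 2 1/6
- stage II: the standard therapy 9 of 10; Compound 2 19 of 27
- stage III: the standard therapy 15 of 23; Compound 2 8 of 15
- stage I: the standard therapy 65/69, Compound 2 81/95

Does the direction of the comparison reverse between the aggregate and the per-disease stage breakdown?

No

Stage IV: the standard therapy 2/5 = 40.0%, Compound 2 1/6 = 16.7% → the standard therapy
Stage II: the standard therapy 9/10 = 90.0%, Compound 2 19/27 = 70.4% → the standard therapy
Stage III: the standard therapy 15/23 = 65.2%, Compound 2 8/15 = 53.3% → the standard therapy
Stage I: the standard therapy 65/69 = 94.2%, Compound 2 81/95 = 85.3% → the standard therapy
Overall: the standard therapy 91/107 = 85.0%, Compound 2 109/143 = 76.2% → the standard therapy
The standard therapy wins overall and in every disease group — no reversal.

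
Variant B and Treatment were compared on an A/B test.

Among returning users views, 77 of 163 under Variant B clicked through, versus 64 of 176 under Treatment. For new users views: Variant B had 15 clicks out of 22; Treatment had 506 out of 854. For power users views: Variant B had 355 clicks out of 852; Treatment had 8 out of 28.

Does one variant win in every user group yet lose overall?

Yes

Returning users: Variant B 77/163 = 47.2%, Treatment 64/176 = 36.4% → Variant B
New users: Variant B 15/22 = 68.2%, Treatment 506/854 = 59.3% → Variant B
Power users: Variant B 355/852 = 41.7%, Treatment 8/28 = 28.6% → Variant B
Overall: Variant B 447/1037 = 43.1%, Treatment 578/1058 = 54.6% → Treatment
Variant B wins each user group but Treatment wins overall — the comparison reverses. Variant B's views skew toward power users, which has a lower base rate.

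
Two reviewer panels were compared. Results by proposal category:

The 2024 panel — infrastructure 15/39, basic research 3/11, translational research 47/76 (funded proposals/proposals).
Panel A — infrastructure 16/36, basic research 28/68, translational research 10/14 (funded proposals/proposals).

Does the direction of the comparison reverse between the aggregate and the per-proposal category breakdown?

Infrastructure: the 2024 panel 15/39 = 38.5%, Panel A 16/36 = 44.4% → Panel A
Basic research: the 2024 panel 3/11 = 27.3%, Panel A 28/68 = 41.2% → Panel A
Translational research: the 2024 panel 47/76 = 61.8%, Panel A 10/14 = 71.4% → Panel A
Overall: the 2024 panel 65/126 = 51.6%, Panel A 54/118 = 45.8% → the 2024 panel
Panel A wins each proposal group but the 2024 panel wins overall — the comparison reverses. Panel A's proposals skew toward basic research, which has a lower base rate.

Yes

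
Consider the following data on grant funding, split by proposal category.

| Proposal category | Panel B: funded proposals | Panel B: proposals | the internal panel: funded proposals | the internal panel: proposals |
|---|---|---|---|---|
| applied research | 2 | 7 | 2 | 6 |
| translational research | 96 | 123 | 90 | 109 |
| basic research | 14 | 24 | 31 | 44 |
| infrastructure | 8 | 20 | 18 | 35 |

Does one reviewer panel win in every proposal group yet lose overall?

No

Applied research: Panel B 2/7 = 28.6%, the internal panel 2/6 = 33.3% → the internal panel
Translational research: Panel B 96/123 = 78.0%, the internal panel 90/109 = 82.6% → the internal panel
Basic research: Panel B 14/24 = 58.3%, the internal panel 31/44 = 70.5% → the internal panel
Infrastructure: Panel B 8/20 = 40.0%, the internal panel 18/35 = 51.4% → the internal panel
Overall: Panel B 120/174 = 69.0%, the internal panel 141/194 = 72.7% → the internal panel
The internal panel wins overall and in every proposal group — no reversal.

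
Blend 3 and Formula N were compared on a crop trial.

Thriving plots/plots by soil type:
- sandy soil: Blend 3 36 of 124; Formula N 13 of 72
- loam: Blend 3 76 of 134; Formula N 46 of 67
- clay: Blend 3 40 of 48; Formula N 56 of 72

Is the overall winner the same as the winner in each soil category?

No

Sandy soil: Blend 3 36/124 = 29.0%, Formula N 13/72 = 18.1% → Blend 3
Loam: Blend 3 76/134 = 56.7%, Formula N 46/67 = 68.7% → Formula N
Clay: Blend 3 40/48 = 83.3%, Formula N 56/72 = 77.8% → Blend 3
Overall: Blend 3 152/306 = 49.7%, Formula N 115/211 = 54.5% → Formula N
Neither sweeps: Blend 3 wins 2 of 3 groups, Formula N wins 1. Formula N wins overall but not every group — no Simpson reversal.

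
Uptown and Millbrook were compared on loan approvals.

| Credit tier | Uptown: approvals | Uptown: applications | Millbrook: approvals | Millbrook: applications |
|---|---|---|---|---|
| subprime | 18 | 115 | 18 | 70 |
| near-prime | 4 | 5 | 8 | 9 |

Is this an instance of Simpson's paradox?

No

Subprime: Uptown 18/115 = 15.7%, Millbrook 18/70 = 25.7% → Millbrook
Near-prime: Uptown 4/5 = 80.0%, Millbrook 8/9 = 88.9% → Millbrook
Overall: Uptown 22/120 = 18.3%, Millbrook 26/79 = 32.9% → Millbrook
Millbrook wins overall and in every credit group — no reversal.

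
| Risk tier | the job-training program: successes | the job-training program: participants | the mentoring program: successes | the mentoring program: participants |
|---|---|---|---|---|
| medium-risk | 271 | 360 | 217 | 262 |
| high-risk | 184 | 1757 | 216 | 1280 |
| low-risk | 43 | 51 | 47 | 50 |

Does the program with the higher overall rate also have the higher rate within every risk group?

Medium-risk: the job-training program 271/360 = 75.3%, the mentoring program 217/262 = 82.8% → the mentoring program
High-risk: the job-training program 184/1757 = 10.5%, the mentoring program 216/1280 = 16.9% → the mentoring program
Low-risk: the job-training program 43/51 = 84.3%, the mentoring program 47/50 = 94.0% → the mentoring program
Overall: the job-training program 498/2168 = 23.0%, the mentoring program 480/1592 = 30.2% → the mentoring program
The mentoring program wins overall and in every risk group — no reversal.

Yes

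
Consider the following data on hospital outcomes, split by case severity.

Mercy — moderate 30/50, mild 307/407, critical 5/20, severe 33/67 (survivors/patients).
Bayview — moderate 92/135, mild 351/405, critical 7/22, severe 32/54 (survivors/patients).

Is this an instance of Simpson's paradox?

No

Moderate: Mercy 30/50 = 60.0%, Bayview 92/135 = 68.1% → Bayview
Mild: Mercy 307/407 = 75.4%, Bayview 351/405 = 86.7% → Bayview
Critical: Mercy 5/20 = 25.0%, Bayview 7/22 = 31.8% → Bayview
Severe: Mercy 33/67 = 49.3%, Bayview 32/54 = 59.3% → Bayview
Overall: Mercy 375/544 = 68.9%, Bayview 482/616 = 78.2% → Bayview
Bayview wins overall and in every case group — no reversal.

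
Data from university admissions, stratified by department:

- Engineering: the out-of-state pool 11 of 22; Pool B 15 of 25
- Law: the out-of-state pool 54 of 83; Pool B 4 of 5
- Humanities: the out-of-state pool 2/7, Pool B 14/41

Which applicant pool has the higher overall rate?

the out-of-state pool

Engineering: the out-of-state pool 11/22 = 50.0%, Pool B 15/25 = 60.0% → Pool B
Law: the out-of-state pool 54/83 = 65.1%, Pool B 4/5 = 80.0% → Pool B
Humanities: the out-of-state pool 2/7 = 28.6%, Pool B 14/41 = 34.1% → Pool B
Overall: the out-of-state pool 67/112 = 59.8%, Pool B 33/71 = 46.5% → the out-of-state pool
(Pool B wins every department group but the out-of-state pool wins overall — Pool B's applicants skew toward the low-rate Humanities group.)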